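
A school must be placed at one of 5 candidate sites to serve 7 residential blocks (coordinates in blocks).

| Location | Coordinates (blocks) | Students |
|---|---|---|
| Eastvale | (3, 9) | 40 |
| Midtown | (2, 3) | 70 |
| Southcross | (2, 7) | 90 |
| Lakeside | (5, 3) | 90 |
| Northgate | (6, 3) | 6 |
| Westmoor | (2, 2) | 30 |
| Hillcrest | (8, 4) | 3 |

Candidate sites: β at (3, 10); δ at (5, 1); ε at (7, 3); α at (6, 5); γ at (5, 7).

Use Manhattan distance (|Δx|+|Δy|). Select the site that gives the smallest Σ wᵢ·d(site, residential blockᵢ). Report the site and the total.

γ, total 1568 blocks

Total weighted distance at each candidate:
  β (3, 10): total = 2133
  δ (5, 1): total = 1896
  ε (7, 3): total = 1932
  α (6, 5): total = 1741
  γ (5, 7): total = 1568
Minimum is at γ with total 1568 blocks.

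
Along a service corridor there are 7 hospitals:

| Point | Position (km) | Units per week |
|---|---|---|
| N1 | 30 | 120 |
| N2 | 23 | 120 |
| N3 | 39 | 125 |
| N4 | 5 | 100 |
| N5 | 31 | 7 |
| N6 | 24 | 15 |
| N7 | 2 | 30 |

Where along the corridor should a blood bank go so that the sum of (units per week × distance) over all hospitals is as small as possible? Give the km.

x = 24

For a sum of weighted absolute distances on a line, the optimum is the weighted median (not the mean). Total weight W = 517; half-weight = 258.5.
Sort by position and accumulate weight:
  km 2 (N7, w=30) → cum 30
  km 5 (N4, w=100) → cum 130
  km 23 (N2, w=120) → cum 250
  km 24 (N6, w=15) → cum 265  ≥ 258.5 → median here
  km 30 (N1, w=120) → cum 385
  km 31 (N5, w=7) → cum 392
  km 39 (N3, w=125) → cum 517
Optimal location: km 24.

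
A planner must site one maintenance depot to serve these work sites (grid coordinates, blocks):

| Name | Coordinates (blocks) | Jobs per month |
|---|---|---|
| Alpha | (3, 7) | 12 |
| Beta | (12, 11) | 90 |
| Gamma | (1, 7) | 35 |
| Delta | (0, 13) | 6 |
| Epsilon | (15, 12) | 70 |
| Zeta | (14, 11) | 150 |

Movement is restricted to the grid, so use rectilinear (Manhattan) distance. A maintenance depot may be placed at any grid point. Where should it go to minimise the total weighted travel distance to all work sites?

Manhattan distance separates: Σwᵢ(|x−xᵢ|+|y−yᵢ|) = Σwᵢ|x−xᵢ| + Σwᵢ|y−yᵢ|, so x and y are optimised independently as 1-D weighted medians.
Total weight W = 363; half = 181.5.
x-coordinate, sorted with cumulative weight:
  x=0 (Delta, w=6) cum 6
  x=1 (Gamma, w=35) cum 41
  x=3 (Alpha, w=12) cum 53
  x=12 (Beta, w=90) cum 143
  x=14 (Zeta, w=150) cum 293  ← median
  x=15 (Epsilon, w=70) cum 363
⇒ x* = 14
y-coordinate, sorted with cumulative weight:
  y=7 (Alpha, w=12) cum 12
  y=7 (Gamma, w=35) cum 47
  y=11 (Beta, w=90) cum 137
  y=11 (Zeta, w=150) cum 287  ← median
  y=12 (Epsilon, w=70) cum 357
  y=13 (Delta, w=6) cum 363
⇒ y* = 11

(14, 11)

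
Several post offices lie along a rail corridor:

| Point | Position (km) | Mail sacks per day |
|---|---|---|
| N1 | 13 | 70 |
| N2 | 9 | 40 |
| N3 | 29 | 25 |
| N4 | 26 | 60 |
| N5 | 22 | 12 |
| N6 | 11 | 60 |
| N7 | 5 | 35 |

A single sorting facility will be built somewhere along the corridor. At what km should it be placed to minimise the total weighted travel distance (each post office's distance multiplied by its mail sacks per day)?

x = 13

For a sum of weighted absolute distances on a line, the optimum is the weighted median (not the mean). Total weight W = 302; half-weight = 151.
Sort by position and accumulate weight:
  km 5 (N7, w=35) → cum 35
  km 9 (N2, w=40) → cum 75
  km 11 (N6, w=60) → cum 135
  km 13 (N1, w=70) → cum 205  ≥ 151 → median here
  km 22 (N5, w=12) → cum 217
  km 26 (N4, w=60) → cum 277
  km 29 (N3, w=25) → cum 302
Optimal location: km 13.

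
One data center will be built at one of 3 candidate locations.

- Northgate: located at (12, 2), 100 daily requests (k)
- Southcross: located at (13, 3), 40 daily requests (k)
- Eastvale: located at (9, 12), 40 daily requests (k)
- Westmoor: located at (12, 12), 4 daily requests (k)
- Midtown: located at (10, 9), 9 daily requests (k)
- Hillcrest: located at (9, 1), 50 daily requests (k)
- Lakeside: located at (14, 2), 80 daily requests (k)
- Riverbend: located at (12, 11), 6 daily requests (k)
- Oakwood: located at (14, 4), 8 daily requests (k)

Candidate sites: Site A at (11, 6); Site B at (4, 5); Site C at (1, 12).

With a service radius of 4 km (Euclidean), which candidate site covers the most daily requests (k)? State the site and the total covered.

Site A, covering 57

Coverage radius r = 4 km; a point is covered iff (Δx)²+(Δy)² ≤ 4² = 16.
  Site A (11, 6): covers {Southcross, Midtown, Oakwood} → 57
  Site B (4, 5): covers {none} → 0
  Site C (1, 12): covers {none} → 0
Maximum coverage at Site A: 57 daily requests (k).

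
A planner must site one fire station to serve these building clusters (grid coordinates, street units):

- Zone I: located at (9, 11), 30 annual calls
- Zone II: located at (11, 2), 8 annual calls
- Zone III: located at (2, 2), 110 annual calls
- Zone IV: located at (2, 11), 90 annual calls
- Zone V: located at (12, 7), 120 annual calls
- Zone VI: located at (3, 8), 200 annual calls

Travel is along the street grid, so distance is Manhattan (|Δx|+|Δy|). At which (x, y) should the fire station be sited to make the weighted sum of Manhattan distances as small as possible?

(3, 8)

Manhattan distance separates: Σwᵢ(|x−xᵢ|+|y−yᵢ|) = Σwᵢ|x−xᵢ| + Σwᵢ|y−yᵢ|, so x and y are optimised independently as 1-D weighted medians.
Total weight W = 558; half = 279.
x-coordinate, sorted with cumulative weight:
  x=2 (Zone III, w=110) cum 110
  x=2 (Zone IV, w=90) cum 200
  x=3 (Zone VI, w=200) cum 400  ← median
  x=9 (Zone I, w=30) cum 430
  x=11 (Zone II, w=8) cum 438
  x=12 (Zone V, w=120) cum 558
⇒ x* = 3
y-coordinate, sorted with cumulative weight:
  y=2 (Zone II, w=8) cum 8
  y=2 (Zone III, w=110) cum 118
  y=7 (Zone V, w=120) cum 238
  y=8 (Zone VI, w=200) cum 438  ← median
  y=11 (Zone I, w=30) cum 468
  y=11 (Zone IV, w=90) cum 558
⇒ y* = 8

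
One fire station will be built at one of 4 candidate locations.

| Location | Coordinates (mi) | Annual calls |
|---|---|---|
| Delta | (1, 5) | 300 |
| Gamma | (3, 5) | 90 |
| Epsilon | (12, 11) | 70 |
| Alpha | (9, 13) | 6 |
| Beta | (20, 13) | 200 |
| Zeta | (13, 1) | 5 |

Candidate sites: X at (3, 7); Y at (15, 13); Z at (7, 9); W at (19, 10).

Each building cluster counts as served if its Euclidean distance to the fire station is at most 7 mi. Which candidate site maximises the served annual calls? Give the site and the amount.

Coverage radius r = 7 mi; a point is covered iff (Δx)²+(Δy)² ≤ 7² = 49.
  X (3, 7): covers {Delta, Gamma} → 390
  Y (15, 13): covers {Epsilon, Alpha, Beta} → 276
  Z (7, 9): covers {Gamma, Epsilon, Alpha} → 166
  W (19, 10): covers {Beta} → 200
Maximum coverage at X: 390 annual calls.

X, covering 390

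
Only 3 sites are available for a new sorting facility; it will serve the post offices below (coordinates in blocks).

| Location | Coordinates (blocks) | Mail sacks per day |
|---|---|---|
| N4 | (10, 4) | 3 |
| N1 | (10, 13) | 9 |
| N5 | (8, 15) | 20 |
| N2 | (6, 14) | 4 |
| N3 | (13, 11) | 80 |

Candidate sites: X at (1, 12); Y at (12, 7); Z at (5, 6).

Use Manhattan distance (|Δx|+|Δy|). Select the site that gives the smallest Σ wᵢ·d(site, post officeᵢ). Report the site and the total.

Total weighted distance at each candidate:
  X (1, 12): total = 1409
  Y (12, 7): total = 779
  Z (5, 6): total = 1445
Minimum is at Y with total 779 blocks.

Y, total 779 blocks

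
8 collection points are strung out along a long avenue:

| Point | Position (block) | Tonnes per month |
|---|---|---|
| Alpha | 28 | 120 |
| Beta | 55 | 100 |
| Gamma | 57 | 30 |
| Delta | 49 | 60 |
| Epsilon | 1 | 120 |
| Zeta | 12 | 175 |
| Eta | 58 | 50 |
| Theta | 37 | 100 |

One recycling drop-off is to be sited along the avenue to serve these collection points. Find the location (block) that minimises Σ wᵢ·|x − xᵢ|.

x = 28

For a sum of weighted absolute distances on a line, the optimum is the weighted median (not the mean). Total weight W = 755; half-weight = 377.5.
Sort by position and accumulate weight:
  block 1 (Epsilon, w=120) → cum 120
  block 12 (Zeta, w=175) → cum 295
  block 28 (Alpha, w=120) → cum 415  ≥ 377.5 → median here
  block 37 (Theta, w=100) → cum 515
  block 49 (Delta, w=60) → cum 575
  block 55 (Beta, w=100) → cum 675
  block 57 (Gamma, w=30) → cum 705
  block 58 (Eta, w=50) → cum 755
Optimal location: block 28.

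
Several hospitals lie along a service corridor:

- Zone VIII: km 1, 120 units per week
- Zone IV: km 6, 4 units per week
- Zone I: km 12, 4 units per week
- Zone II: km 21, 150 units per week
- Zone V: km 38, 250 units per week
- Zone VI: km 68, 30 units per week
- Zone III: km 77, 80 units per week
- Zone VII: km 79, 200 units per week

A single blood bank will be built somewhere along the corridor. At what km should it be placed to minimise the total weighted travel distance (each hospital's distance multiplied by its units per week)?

x = 38

For a sum of weighted absolute distances on a line, the optimum is the weighted median (not the mean). Total weight W = 838; half-weight = 419.
Sort by position and accumulate weight:
  km 1 (Zone VIII, w=120) → cum 120
  km 6 (Zone IV, w=4) → cum 124
  km 12 (Zone I, w=4) → cum 128
  km 21 (Zone II, w=150) → cum 278
  km 38 (Zone V, w=250) → cum 528  ≥ 419 → median here
  km 68 (Zone VI, w=30) → cum 558
  km 77 (Zone III, w=80) → cum 638
  km 79 (Zone VII, w=200) → cum 838
Optimal location: km 38.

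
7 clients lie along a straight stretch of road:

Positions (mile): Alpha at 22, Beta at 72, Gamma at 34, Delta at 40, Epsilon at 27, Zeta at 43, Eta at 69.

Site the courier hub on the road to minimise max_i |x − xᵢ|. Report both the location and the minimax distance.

The 1-center on a line is the midpoint of the two extreme points: leftmost at 22, rightmost at 72.
Optimal location = (22 + 72)/2 = 47; maximum distance = (72 − 22)/2 = 25.

location 47, max distance 25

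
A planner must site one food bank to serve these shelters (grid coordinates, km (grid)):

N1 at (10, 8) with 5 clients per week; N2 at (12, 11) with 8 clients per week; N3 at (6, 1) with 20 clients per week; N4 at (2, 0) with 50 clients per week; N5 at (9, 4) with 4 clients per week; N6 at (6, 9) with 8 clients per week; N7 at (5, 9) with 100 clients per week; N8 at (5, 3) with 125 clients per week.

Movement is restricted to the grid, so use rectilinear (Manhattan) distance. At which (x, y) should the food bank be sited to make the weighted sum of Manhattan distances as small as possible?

(5, 3)

Manhattan distance separates: Σwᵢ(|x−xᵢ|+|y−yᵢ|) = Σwᵢ|x−xᵢ| + Σwᵢ|y−yᵢ|, so x and y are optimised independently as 1-D weighted medians.
Total weight W = 320; half = 160.
x-coordinate, sorted with cumulative weight:
  x=2 (N4, w=50) cum 50
  x=5 (N7, w=100) cum 150
  x=5 (N8, w=125) cum 275  ← median
  x=6 (N3, w=20) cum 295
  x=6 (N6, w=8) cum 303
  x=9 (N5, w=4) cum 307
  x=10 (N1, w=5) cum 312
  x=12 (N2, w=8) cum 320
⇒ x* = 5
y-coordinate, sorted with cumulative weight:
  y=0 (N4, w=50) cum 50
  y=1 (N3, w=20) cum 70
  y=3 (N8, w=125) cum 195  ← median
  y=4 (N5, w=4) cum 199
  y=8 (N1, w=5) cum 204
  y=9 (N6, w=8) cum 212
  y=9 (N7, w=100) cum 312
  y=11 (N2, w=8) cum 320
⇒ y* = 3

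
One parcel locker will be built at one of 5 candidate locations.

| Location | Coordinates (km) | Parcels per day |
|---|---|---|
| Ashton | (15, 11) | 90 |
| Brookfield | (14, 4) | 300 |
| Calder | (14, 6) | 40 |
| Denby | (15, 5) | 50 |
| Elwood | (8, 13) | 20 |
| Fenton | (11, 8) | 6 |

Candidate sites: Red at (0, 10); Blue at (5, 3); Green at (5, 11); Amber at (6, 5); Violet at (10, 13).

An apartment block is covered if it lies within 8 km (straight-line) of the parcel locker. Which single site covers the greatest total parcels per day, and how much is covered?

Violet, covering 116

Coverage radius r = 8 km; a point is covered iff (Δx)²+(Δy)² ≤ 8² = 64.
  Red (0, 10): covers {none} → 0
  Blue (5, 3): covers {Fenton} → 6
  Green (5, 11): covers {Elwood, Fenton} → 26
  Amber (6, 5): covers {Fenton} → 6
  Violet (10, 13): covers {Ashton, Elwood, Fenton} → 116
Maximum coverage at Violet: 116 parcels per day.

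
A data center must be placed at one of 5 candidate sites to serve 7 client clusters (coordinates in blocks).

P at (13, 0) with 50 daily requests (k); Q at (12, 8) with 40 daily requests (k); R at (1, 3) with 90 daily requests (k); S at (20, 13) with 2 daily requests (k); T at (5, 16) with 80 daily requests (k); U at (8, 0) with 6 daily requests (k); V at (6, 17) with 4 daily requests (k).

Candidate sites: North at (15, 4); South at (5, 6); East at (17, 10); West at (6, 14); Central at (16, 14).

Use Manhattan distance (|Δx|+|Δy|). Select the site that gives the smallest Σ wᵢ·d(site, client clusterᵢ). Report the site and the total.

Total weighted distance at each candidate:
  North (15, 4): total = 3872
  South (5, 6): total = 2636
  East (17, 10): total = 4688
  West (6, 14): total = 3348
  Central (16, 14): total = 4824
Minimum is at South with total 2636 blocks.

South, total 2636 blocks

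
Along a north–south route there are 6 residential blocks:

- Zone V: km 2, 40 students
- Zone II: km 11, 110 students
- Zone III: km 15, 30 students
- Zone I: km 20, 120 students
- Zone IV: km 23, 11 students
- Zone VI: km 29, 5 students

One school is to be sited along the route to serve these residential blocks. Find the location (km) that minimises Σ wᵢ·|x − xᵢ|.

x = 15

For a sum of weighted absolute distances on a line, the optimum is the weighted median (not the mean). Total weight W = 316; half-weight = 158.
Sort by position and accumulate weight:
  km 2 (Zone V, w=40) → cum 40
  km 11 (Zone II, w=110) → cum 150
  km 15 (Zone III, w=30) → cum 180  ≥ 158 → median here
  km 20 (Zone I, w=120) → cum 300
  km 23 (Zone IV, w=11) → cum 311
  km 29 (Zone VI, w=5) → cum 316
Optimal location: km 15.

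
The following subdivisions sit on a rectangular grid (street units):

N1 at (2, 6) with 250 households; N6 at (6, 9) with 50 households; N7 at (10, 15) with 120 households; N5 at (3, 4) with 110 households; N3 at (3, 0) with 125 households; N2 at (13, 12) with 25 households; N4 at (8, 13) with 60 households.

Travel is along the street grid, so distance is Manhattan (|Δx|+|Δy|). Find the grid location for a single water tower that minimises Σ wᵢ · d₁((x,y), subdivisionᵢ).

Manhattan distance separates: Σwᵢ(|x−xᵢ|+|y−yᵢ|) = Σwᵢ|x−xᵢ| + Σwᵢ|y−yᵢ|, so x and y are optimised independently as 1-D weighted medians.
Total weight W = 740; half = 370.
x-coordinate, sorted with cumulative weight:
  x=2 (N1, w=250) cum 250
  x=3 (N5, w=110) cum 360
  x=3 (N3, w=125) cum 485  ← median
  x=6 (N6, w=50) cum 535
  x=8 (N4, w=60) cum 595
  x=10 (N7, w=120) cum 715
  x=13 (N2, w=25) cum 740
⇒ x* = 3
y-coordinate, sorted with cumulative weight:
  y=0 (N3, w=125) cum 125
  y=4 (N5, w=110) cum 235
  y=6 (N1, w=250) cum 485  ← median
  y=9 (N6, w=50) cum 535
  y=12 (N2, w=25) cum 560
  y=13 (N4, w=60) cum 620
  y=15 (N7, w=120) cum 740
⇒ y* = 6

(3, 6)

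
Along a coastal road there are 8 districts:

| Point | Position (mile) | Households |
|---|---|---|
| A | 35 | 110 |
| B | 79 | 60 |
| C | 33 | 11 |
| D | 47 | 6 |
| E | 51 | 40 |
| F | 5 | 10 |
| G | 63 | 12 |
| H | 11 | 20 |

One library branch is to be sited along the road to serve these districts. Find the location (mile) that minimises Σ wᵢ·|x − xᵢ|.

x = 35

For a sum of weighted absolute distances on a line, the optimum is the weighted median (not the mean). Total weight W = 269; half-weight = 134.5.
Sort by position and accumulate weight:
  mile 5 (F, w=10) → cum 10
  mile 11 (H, w=20) → cum 30
  mile 33 (C, w=11) → cum 41
  mile 35 (A, w=110) → cum 151  ≥ 134.5 → median here
  mile 47 (D, w=6) → cum 157
  mile 51 (E, w=40) → cum 197
  mile 63 (G, w=12) → cum 209
  mile 79 (B, w=60) → cum 269
Optimal location: mile 35.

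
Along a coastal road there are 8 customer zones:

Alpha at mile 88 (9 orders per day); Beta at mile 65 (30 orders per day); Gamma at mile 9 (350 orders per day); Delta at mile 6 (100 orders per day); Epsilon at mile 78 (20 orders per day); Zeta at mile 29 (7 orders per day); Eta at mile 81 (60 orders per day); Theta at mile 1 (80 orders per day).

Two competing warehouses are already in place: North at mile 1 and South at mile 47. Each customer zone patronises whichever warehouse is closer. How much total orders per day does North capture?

The indifferent point is the midpoint (1+47)/2 = 24; customer zones left of it (closer to North at 1) go to North, those right go to South.
  Theta at 1 (w=80) → North
  Delta at 6 (w=100) → North
  Gamma at 9 (w=350) → North
  Zeta at 29 (w=7) → South
  Beta at 65 (w=30) → South
  Epsilon at 78 (w=20) → South
  Eta at 81 (w=60) → South
  Alpha at 88 (w=9) → South
North captures 530; South captures 126.

530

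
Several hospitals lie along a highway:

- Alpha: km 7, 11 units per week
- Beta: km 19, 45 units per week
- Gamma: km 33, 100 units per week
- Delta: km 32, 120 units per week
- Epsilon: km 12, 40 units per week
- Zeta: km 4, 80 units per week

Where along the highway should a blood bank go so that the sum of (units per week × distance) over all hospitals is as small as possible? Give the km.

x = 32

For a sum of weighted absolute distances on a line, the optimum is the weighted median (not the mean). Total weight W = 396; half-weight = 198.
Sort by position and accumulate weight:
  km 4 (Zeta, w=80) → cum 80
  km 7 (Alpha, w=11) → cum 91
  km 12 (Epsilon, w=40) → cum 131
  km 19 (Beta, w=45) → cum 176
  km 32 (Delta, w=120) → cum 296  ≥ 198 → median here
  km 33 (Gamma, w=100) → cum 396
Optimal location: km 32.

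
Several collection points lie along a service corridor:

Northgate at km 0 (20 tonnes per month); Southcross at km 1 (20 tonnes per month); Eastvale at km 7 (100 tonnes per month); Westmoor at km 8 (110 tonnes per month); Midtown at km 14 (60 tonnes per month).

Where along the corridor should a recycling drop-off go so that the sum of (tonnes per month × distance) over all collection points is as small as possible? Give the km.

x = 8

For a sum of weighted absolute distances on a line, the optimum is the weighted median (not the mean). Total weight W = 310; half-weight = 155.
Sort by position and accumulate weight:
  km 0 (Northgate, w=20) → cum 20
  km 1 (Southcross, w=20) → cum 40
  km 7 (Eastvale, w=100) → cum 140
  km 8 (Westmoor, w=110) → cum 250  ≥ 155 → median here
  km 14 (Midtown, w=60) → cum 310
Optimal location: km 8.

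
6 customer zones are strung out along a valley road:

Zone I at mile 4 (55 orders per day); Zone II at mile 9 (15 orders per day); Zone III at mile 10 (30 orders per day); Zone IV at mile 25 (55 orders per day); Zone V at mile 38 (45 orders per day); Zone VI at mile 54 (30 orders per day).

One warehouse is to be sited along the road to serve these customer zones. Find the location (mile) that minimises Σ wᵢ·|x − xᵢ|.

For a sum of weighted absolute distances on a line, the optimum is the weighted median (not the mean). Total weight W = 230; half-weight = 115.
Sort by position and accumulate weight:
  mile 4 (Zone I, w=55) → cum 55
  mile 9 (Zone II, w=15) → cum 70
  mile 10 (Zone III, w=30) → cum 100
  mile 25 (Zone IV, w=55) → cum 155  ≥ 115 → median here
  mile 38 (Zone V, w=45) → cum 200
  mile 54 (Zone VI, w=30) → cum 230
Optimal location: mile 25.

x = 25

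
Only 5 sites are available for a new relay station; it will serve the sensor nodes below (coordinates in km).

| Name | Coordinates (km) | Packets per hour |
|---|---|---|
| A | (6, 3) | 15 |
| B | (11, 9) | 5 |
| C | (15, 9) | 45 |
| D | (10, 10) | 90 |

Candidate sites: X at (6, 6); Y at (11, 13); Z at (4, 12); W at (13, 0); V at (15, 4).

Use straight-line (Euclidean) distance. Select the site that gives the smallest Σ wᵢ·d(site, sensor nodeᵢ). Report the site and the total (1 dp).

Total weighted distance at each candidate:
  X (6, 6): total = 1010.2
  Y (11, 13): total = 726.9
  Z (4, 12): total = 1258.7
  W (13, 0): total = 1514.8
  V (15, 4): total = 1095.8
Minimum is at Y with total 726.9 km.

Y, total 726.9 km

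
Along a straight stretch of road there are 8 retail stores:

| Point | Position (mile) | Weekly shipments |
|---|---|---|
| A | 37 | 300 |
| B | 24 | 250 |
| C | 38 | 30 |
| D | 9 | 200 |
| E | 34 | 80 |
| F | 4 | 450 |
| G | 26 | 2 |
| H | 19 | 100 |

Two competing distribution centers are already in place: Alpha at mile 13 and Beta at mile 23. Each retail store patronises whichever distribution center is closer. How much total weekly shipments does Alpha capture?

650

The indifferent point is the midpoint (13+23)/2 = 18; retail stores left of it (closer to Alpha at 13) go to Alpha, those right go to Beta.
  F at 4 (w=450) → Alpha
  D at 9 (w=200) → Alpha
  H at 19 (w=100) → Beta
  B at 24 (w=250) → Beta
  G at 26 (w=2) → Beta
  E at 34 (w=80) → Beta
  A at 37 (w=300) → Beta
  C at 38 (w=30) → Beta
Alpha captures 650; Beta captures 762.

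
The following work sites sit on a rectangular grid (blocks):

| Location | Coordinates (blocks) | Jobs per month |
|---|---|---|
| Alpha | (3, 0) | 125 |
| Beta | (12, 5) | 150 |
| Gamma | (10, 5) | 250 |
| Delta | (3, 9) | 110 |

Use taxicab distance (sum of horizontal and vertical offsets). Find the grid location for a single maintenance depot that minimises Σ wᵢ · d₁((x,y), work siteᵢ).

Manhattan distance separates: Σwᵢ(|x−xᵢ|+|y−yᵢ|) = Σwᵢ|x−xᵢ| + Σwᵢ|y−yᵢ|, so x and y are optimised independently as 1-D weighted medians.
Total weight W = 635; half = 317.5.
x-coordinate, sorted with cumulative weight:
  x=3 (Alpha, w=125) cum 125
  x=3 (Delta, w=110) cum 235
  x=10 (Gamma, w=250) cum 485  ← median
  x=12 (Beta, w=150) cum 635
⇒ x* = 10
y-coordinate, sorted with cumulative weight:
  y=0 (Alpha, w=125) cum 125
  y=5 (Beta, w=150) cum 275
  y=5 (Gamma, w=250) cum 525  ← median
  y=9 (Delta, w=110) cum 635
⇒ y* = 5

(10, 5)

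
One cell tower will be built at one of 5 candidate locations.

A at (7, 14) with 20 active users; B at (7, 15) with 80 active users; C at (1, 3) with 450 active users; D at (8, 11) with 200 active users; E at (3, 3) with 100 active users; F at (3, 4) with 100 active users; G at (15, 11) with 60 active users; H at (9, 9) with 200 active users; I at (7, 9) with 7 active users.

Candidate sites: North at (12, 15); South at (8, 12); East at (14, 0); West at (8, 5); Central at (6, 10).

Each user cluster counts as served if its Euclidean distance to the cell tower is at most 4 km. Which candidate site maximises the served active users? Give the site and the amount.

Coverage radius r = 4 km; a point is covered iff (Δx)²+(Δy)² ≤ 4² = 16.
  North (12, 15): covers {none} → 0
  South (8, 12): covers {A, B, D, H, I} → 507
  East (14, 0): covers {none} → 0
  West (8, 5): covers {none} → 0
  Central (6, 10): covers {D, H, I} → 407
Maximum coverage at South: 507 active users.

South, covering 507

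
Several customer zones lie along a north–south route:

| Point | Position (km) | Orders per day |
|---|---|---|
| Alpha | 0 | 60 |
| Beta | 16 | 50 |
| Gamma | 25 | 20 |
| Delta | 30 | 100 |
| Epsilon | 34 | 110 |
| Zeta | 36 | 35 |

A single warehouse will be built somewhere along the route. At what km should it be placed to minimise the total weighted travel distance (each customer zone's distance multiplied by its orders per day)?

x = 30

For a sum of weighted absolute distances on a line, the optimum is the weighted median (not the mean). Total weight W = 375; half-weight = 187.5.
Sort by position and accumulate weight:
  km 0 (Alpha, w=60) → cum 60
  km 16 (Beta, w=50) → cum 110
  km 25 (Gamma, w=20) → cum 130
  km 30 (Delta, w=100) → cum 230  ≥ 187.5 → median here
  km 34 (Epsilon, w=110) → cum 340
  km 36 (Zeta, w=35) → cum 375
Optimal location: km 30.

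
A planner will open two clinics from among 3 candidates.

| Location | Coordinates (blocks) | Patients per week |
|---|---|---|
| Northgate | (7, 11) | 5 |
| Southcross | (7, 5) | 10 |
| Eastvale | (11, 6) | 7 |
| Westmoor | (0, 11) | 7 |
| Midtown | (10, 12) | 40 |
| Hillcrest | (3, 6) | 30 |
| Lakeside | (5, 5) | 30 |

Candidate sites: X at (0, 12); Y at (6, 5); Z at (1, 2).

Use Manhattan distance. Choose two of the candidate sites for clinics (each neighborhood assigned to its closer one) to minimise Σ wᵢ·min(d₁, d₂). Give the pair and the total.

Evaluate every pair (each demand assigned to the nearer of the two):
  {X, Y}: total = 644
  {Y, Z}: total = 747
  {X, Z}: total = 1025
Best pair: {X, Y} with total 644.

{X, Y}, total 644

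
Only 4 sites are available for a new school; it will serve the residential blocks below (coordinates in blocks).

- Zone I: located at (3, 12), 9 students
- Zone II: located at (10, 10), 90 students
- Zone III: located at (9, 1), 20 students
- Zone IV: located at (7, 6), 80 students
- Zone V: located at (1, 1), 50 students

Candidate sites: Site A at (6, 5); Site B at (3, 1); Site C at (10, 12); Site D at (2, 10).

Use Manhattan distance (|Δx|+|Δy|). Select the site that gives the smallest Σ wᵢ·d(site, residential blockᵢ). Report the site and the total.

Site A, total 1650 blocks

Total weighted distance at each candidate:
  Site A (6, 5): total = 1650
  Site B (3, 1): total = 2479
  Site C (10, 12): total = 2203
  Site D (2, 10): total = 2287
Minimum is at Site A with total 1650 blocks.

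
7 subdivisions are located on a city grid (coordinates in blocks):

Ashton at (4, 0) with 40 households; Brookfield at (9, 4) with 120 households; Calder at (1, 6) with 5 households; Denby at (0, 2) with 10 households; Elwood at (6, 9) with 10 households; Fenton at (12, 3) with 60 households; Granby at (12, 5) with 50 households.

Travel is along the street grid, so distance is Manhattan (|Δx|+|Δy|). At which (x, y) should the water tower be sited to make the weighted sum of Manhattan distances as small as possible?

Manhattan distance separates: Σwᵢ(|x−xᵢ|+|y−yᵢ|) = Σwᵢ|x−xᵢ| + Σwᵢ|y−yᵢ|, so x and y are optimised independently as 1-D weighted medians.
Total weight W = 295; half = 147.5.
x-coordinate, sorted with cumulative weight:
  x=0 (Denby, w=10) cum 10
  x=1 (Calder, w=5) cum 15
  x=4 (Ashton, w=40) cum 55
  x=6 (Elwood, w=10) cum 65
  x=9 (Brookfield, w=120) cum 185  ← median
  x=12 (Fenton, w=60) cum 245
  x=12 (Granby, w=50) cum 295
⇒ x* = 9
y-coordinate, sorted with cumulative weight:
  y=0 (Ashton, w=40) cum 40
  y=2 (Denby, w=10) cum 50
  y=3 (Fenton, w=60) cum 110
  y=4 (Brookfield, w=120) cum 230  ← median
  y=5 (Granby, w=50) cum 280
  y=6 (Calder, w=5) cum 285
  y=9 (Elwood, w=10) cum 295
⇒ y* = 4

(9, 4)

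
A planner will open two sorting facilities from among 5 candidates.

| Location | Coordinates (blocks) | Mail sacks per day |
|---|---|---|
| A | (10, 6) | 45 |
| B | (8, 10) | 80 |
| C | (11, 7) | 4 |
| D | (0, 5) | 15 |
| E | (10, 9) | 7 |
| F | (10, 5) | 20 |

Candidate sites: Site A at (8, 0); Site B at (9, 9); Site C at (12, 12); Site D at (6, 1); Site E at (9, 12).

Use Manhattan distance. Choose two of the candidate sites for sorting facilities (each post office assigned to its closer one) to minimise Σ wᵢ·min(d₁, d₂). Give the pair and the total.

{Site B, Site D}, total 613

Evaluate every pair (each demand assigned to the nearer of the two):
  {Site B, Site D}: total = 613
  {Site A, Site B}: total = 658
  {Site B, Site C}: total = 658
  {Site B, Site E}: total = 658
  {Site D, Site E}: total = 921
  {Site A, Site E}: total = 946
  {Site C, Site E}: total = 1007
  {Site C, Site D}: total = 1209
  {Site A, Site C}: total = 1234
  {Site A, Site D}: total = 1567
Best pair: {Site B, Site D} with total 613.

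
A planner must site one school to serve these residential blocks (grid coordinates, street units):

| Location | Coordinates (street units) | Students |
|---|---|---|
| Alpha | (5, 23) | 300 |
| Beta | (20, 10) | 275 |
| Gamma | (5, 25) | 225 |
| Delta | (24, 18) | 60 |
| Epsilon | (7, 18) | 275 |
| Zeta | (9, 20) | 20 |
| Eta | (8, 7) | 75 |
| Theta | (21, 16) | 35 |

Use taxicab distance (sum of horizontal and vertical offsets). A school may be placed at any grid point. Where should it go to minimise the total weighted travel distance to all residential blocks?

(7, 18)

Manhattan distance separates: Σwᵢ(|x−xᵢ|+|y−yᵢ|) = Σwᵢ|x−xᵢ| + Σwᵢ|y−yᵢ|, so x and y are optimised independently as 1-D weighted medians.
Total weight W = 1265; half = 632.5.
x-coordinate, sorted with cumulative weight:
  x=5 (Alpha, w=300) cum 300
  x=5 (Gamma, w=225) cum 525
  x=7 (Epsilon, w=275) cum 800  ← median
  x=8 (Eta, w=75) cum 875
  x=9 (Zeta, w=20) cum 895
  x=20 (Beta, w=275) cum 1170
  x=21 (Theta, w=35) cum 1205
  x=24 (Delta, w=60) cum 1265
⇒ x* = 7
y-coordinate, sorted with cumulative weight:
  y=7 (Eta, w=75) cum 75
  y=10 (Beta, w=275) cum 350
  y=16 (Theta, w=35) cum 385
  y=18 (Delta, w=60) cum 445
  y=18 (Epsilon, w=275) cum 720  ← median
  y=20 (Zeta, w=20) cum 740
  y=23 (Alpha, w=300) cum 1040
  y=25 (Gamma, w=225) cum 1265
⇒ y* = 18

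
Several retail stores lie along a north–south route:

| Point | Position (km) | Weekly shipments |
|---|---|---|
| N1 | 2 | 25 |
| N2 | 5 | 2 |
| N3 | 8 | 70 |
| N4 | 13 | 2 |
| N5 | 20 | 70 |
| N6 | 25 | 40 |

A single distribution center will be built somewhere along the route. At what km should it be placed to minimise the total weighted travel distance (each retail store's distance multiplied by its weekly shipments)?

For a sum of weighted absolute distances on a line, the optimum is the weighted median (not the mean). Total weight W = 209; half-weight = 104.5.
Sort by position and accumulate weight:
  km 2 (N1, w=25) → cum 25
  km 5 (N2, w=2) → cum 27
  km 8 (N3, w=70) → cum 97
  km 13 (N4, w=2) → cum 99
  km 20 (N5, w=70) → cum 169  ≥ 104.5 → median here
  km 25 (N6, w=40) → cum 209
Optimal location: km 20.

x = 20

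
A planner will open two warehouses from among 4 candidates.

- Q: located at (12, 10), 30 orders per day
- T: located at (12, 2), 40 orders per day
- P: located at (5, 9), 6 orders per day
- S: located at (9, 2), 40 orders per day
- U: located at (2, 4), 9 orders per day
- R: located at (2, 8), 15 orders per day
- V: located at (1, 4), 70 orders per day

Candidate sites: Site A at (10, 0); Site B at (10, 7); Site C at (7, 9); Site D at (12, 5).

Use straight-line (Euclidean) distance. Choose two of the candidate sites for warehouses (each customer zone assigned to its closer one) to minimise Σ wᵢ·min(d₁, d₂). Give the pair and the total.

Evaluate every pair (each demand assigned to the nearer of the two):
  {Site A, Site C}: total = 1054.4
  {Site C, Site D}: total = 1138.5
  {Site A, Site B}: total = 1205.0
  {Site B, Site C}: total = 1226.4
  {Site B, Site D}: total = 1292.1
  {Site A, Site D}: total = 1327.5
Best pair: {Site A, Site C} with total 1054.4.

{Site A, Site C}, total 1054.4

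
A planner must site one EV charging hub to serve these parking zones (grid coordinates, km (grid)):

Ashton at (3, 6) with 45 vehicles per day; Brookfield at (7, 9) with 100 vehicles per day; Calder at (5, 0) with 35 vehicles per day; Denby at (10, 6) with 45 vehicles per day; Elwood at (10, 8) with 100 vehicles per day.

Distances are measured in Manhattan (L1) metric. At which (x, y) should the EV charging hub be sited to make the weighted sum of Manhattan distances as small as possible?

(7, 8)

Manhattan distance separates: Σwᵢ(|x−xᵢ|+|y−yᵢ|) = Σwᵢ|x−xᵢ| + Σwᵢ|y−yᵢ|, so x and y are optimised independently as 1-D weighted medians.
Total weight W = 325; half = 162.5.
x-coordinate, sorted with cumulative weight:
  x=3 (Ashton, w=45) cum 45
  x=5 (Calder, w=35) cum 80
  x=7 (Brookfield, w=100) cum 180  ← median
  x=10 (Denby, w=45) cum 225
  x=10 (Elwood, w=100) cum 325
⇒ x* = 7
y-coordinate, sorted with cumulative weight:
  y=0 (Calder, w=35) cum 35
  y=6 (Ashton, w=45) cum 80
  y=6 (Denby, w=45) cum 125
  y=8 (Elwood, w=100) cum 225  ← median
  y=9 (Brookfield, w=100) cum 325
⇒ y* = 8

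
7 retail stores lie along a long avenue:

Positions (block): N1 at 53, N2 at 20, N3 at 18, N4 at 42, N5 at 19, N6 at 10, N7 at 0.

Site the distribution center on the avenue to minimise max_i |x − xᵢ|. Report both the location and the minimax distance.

location 26.5, max distance 26.5

The 1-center on a line is the midpoint of the two extreme points: leftmost at 0, rightmost at 53.
Optimal location = (0 + 53)/2 = 26.5; maximum distance = (53 − 0)/2 = 26.5.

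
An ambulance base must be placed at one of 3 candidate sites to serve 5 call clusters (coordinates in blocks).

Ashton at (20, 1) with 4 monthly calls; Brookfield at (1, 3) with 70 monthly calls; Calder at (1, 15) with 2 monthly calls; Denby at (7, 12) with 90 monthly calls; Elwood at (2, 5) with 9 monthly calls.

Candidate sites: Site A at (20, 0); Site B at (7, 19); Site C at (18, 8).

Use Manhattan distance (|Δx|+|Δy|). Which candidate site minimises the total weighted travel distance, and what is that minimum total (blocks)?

Total weighted distance at each candidate:
  Site A (20, 0): total = 4069
  Site B (7, 19): total = 2485
  Site C (18, 8): total = 3145
Minimum is at Site B with total 2485 blocks.

Site B, total 2485 blocks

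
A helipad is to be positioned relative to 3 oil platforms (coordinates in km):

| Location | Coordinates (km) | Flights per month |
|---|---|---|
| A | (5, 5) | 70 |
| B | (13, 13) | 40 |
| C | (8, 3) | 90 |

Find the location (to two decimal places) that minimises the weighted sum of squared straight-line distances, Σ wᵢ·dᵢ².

The minimiser of Σwᵢ‖p−pᵢ‖² is the weighted centroid p* = (Σwᵢpᵢ)/(Σwᵢ).
Σwᵢ = 200.
Σwᵢxᵢ = 70·5 + 40·13 + 90·8 = 1590.
Σwᵢyᵢ = 70·5 + 40·13 + 90·3 = 1140.
x* = 1590/200 = 7.95, y* = 1140/200 = 5.70.

(7.95, 5.70)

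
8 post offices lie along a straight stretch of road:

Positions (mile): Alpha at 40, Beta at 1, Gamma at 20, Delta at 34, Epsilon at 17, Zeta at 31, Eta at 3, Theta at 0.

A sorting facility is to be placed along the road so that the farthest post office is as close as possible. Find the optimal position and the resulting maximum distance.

The 1-center on a line is the midpoint of the two extreme points: leftmost at 0, rightmost at 40.
Optimal location = (0 + 40)/2 = 20; maximum distance = (40 − 0)/2 = 20.

location 20, max distance 20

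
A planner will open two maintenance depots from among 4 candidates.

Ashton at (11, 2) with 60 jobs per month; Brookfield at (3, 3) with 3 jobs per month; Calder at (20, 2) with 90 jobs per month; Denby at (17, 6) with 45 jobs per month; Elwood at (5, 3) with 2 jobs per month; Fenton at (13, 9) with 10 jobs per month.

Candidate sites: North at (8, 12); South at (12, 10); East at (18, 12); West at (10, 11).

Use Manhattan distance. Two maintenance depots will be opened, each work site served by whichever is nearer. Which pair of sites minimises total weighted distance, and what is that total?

Evaluate every pair (each demand assigned to the nearer of the two):
  {South, East}: total = 2031
  {East, West}: total = 2116
  {North, East}: total = 2321
  {North, South}: total = 2471
  {South, West}: total = 2476
  {North, West}: total = 2966
Best pair: {South, East} with total 2031.

{South, East}, total 2031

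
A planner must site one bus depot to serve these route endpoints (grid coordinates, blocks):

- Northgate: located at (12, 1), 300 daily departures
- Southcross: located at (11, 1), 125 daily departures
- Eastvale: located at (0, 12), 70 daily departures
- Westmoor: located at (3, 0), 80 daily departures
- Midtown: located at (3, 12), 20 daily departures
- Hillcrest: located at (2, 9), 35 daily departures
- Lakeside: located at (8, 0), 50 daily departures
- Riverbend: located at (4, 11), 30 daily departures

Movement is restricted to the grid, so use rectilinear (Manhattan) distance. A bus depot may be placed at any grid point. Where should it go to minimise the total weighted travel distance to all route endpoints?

(11, 1)

Manhattan distance separates: Σwᵢ(|x−xᵢ|+|y−yᵢ|) = Σwᵢ|x−xᵢ| + Σwᵢ|y−yᵢ|, so x and y are optimised independently as 1-D weighted medians.
Total weight W = 710; half = 355.
x-coordinate, sorted with cumulative weight:
  x=0 (Eastvale, w=70) cum 70
  x=2 (Hillcrest, w=35) cum 105
  x=3 (Westmoor, w=80) cum 185
  x=3 (Midtown, w=20) cum 205
  x=4 (Riverbend, w=30) cum 235
  x=8 (Lakeside, w=50) cum 285
  x=11 (Southcross, w=125) cum 410  ← median
  x=12 (Northgate, w=300) cum 710
⇒ x* = 11
y-coordinate, sorted with cumulative weight:
  y=0 (Westmoor, w=80) cum 80
  y=0 (Lakeside, w=50) cum 130
  y=1 (Northgate, w=300) cum 430  ← median
  y=1 (Southcross, w=125) cum 555
  y=9 (Hillcrest, w=35) cum 590
  y=11 (Riverbend, w=30) cum 620
  y=12 (Eastvale, w=70) cum 690
  y=12 (Midtown, w=20) cum 710
⇒ y* = 1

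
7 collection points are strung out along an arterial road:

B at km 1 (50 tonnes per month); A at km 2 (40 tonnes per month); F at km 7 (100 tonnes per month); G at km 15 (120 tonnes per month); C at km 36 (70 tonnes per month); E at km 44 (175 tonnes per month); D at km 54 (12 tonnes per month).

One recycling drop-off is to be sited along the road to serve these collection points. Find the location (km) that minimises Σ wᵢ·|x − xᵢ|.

For a sum of weighted absolute distances on a line, the optimum is the weighted median (not the mean). Total weight W = 567; half-weight = 283.5.
Sort by position and accumulate weight:
  km 1 (B, w=50) → cum 50
  km 2 (A, w=40) → cum 90
  km 7 (F, w=100) → cum 190
  km 15 (G, w=120) → cum 310  ≥ 283.5 → median here
  km 36 (C, w=70) → cum 380
  km 44 (E, w=175) → cum 555
  km 54 (D, w=12) → cum 567
Optimal location: km 15.

x = 15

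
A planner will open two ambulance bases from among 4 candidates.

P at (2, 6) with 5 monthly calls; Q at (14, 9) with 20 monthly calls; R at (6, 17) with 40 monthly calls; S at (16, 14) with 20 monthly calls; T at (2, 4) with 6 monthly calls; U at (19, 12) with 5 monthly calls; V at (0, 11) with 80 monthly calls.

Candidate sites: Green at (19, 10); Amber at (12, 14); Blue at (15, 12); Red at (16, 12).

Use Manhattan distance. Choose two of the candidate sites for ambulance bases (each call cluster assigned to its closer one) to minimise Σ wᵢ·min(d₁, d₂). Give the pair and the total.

Evaluate every pair (each demand assigned to the nearer of the two):
  {Amber, Red}: total = 1925
  {Amber, Blue}: total = 1930
  {Green, Amber}: total = 1980
  {Blue, Red}: total = 2196
  {Green, Blue}: total = 2211
  {Green, Red}: total = 2342
Best pair: {Amber, Red} with total 1925.

{Amber, Red}, total 1925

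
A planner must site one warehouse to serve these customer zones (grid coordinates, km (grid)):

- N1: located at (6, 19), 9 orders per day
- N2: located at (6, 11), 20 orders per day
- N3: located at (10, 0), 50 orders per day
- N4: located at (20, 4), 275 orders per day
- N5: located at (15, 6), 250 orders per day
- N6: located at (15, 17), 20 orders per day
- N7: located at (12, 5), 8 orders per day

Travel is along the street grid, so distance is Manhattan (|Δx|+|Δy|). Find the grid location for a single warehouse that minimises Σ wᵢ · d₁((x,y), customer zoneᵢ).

(15, 4)

Manhattan distance separates: Σwᵢ(|x−xᵢ|+|y−yᵢ|) = Σwᵢ|x−xᵢ| + Σwᵢ|y−yᵢ|, so x and y are optimised independently as 1-D weighted medians.
Total weight W = 632; half = 316.
x-coordinate, sorted with cumulative weight:
  x=6 (N1, w=9) cum 9
  x=6 (N2, w=20) cum 29
  x=10 (N3, w=50) cum 79
  x=12 (N7, w=8) cum 87
  x=15 (N5, w=250) cum 337  ← median
  x=15 (N6, w=20) cum 357
  x=20 (N4, w=275) cum 632
⇒ x* = 15
y-coordinate, sorted with cumulative weight:
  y=0 (N3, w=50) cum 50
  y=4 (N4, w=275) cum 325  ← median
  y=5 (N7, w=8) cum 333
  y=6 (N5, w=250) cum 583
  y=11 (N2, w=20) cum 603
  y=17 (N6, w=20) cum 623
  y=19 (N1, w=9) cum 632
⇒ y* = 4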